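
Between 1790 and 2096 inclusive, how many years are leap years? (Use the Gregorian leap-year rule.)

75

Multiples of 4 in [1790,2096]: 77.
Of those, multiples of 100: 3 (not leap unless ÷400).
Multiples of 400: 1.
Leap years = 77 − 3 + 1 = 75.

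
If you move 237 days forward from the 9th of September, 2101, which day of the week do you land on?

Sep 9, 2101 is a Friday.
237 mod 7 = 6, so 237 days after a Friday is Friday + 6 = Thursday.

Thursday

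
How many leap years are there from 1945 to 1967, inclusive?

Multiples of 4 in [1945,1967]: 5.
Of those, multiples of 100: 0 (not leap unless ÷400).
Multiples of 400: 0.
Leap years = 5 − 0 + 0 = 5.

5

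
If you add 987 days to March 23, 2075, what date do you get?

+366 (one year; includes Feb 29, 2076) → Mar 23, 2076 (621 left).
+365 (one year) → Mar 23, 2077 (256 left).
Mar has 31 days: +9 → Apr 1, 2077 (247 left).
Apr has 30 days: +30 → May 1, 2077 (217 left).
May has 31 days: +31 → Jun 1, 2077 (186 left).
Jun has 30 days: +30 → Jul 1, 2077 (156 left).
Jul has 31 days: +31 → Aug 1, 2077 (125 left).
Aug has 31 days: +31 → Sep 1, 2077 (94 left).
Sep has 30 days: +30 → Oct 1, 2077 (64 left).
Oct has 31 days: +31 → Nov 1, 2077 (33 left).
Nov has 30 days: +30 → Dec 1, 2077 (3 left).
+3 → Dec 4, 2077.

December 4, 2077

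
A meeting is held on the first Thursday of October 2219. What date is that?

October 7, 2219

October 1, 2219 is a Friday.
The first Thursday is therefore October 7 (6 days later).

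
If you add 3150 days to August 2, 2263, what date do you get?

+366 (one year; includes Feb 29, 2264) → Aug 2, 2264 (2784 left).
+365 (one year) → Aug 2, 2265 (2419 left).
+365 (one year) → Aug 2, 2266 (2054 left).
+365 (one year) → Aug 2, 2267 (1689 left).
+366 (one year; includes Feb 29, 2268) → Aug 2, 2268 (1323 left).
+365 (one year) → Aug 2, 2269 (958 left).
+365 (one year) → Aug 2, 2270 (593 left).
+365 (one year) → Aug 2, 2271 (228 left).
Aug has 31 days: +30 → Sep 1, 2271 (198 left).
Sep has 30 days: +30 → Oct 1, 2271 (168 left).
Oct has 31 days: +31 → Nov 1, 2271 (137 left).
Nov has 30 days: +30 → Dec 1, 2271 (107 left).
Dec has 31 days: +31 → Jan 1, 2272 (76 left).
Jan has 31 days: +31 → Feb 1, 2272 (45 left).
Feb has 29 days: +29 → Mar 1, 2272 (16 left).
+16 → Mar 17, 2272.

March 17, 2272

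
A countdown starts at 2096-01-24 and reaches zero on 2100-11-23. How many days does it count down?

Jan 24, 2096 → Jan 24, 2097: 366 days (Feb 29, 2096 is in that span).
Jan 24, 2097 → Jan 24, 2098: 365 days.
Jan 24, 2098 → Jan 24, 2099: 365 days.
Jan 24, 2099 → Jan 24, 2100: 365 days.
Jan 24, 2100 → Feb 24, 2100: 31 days (January has 31).
Feb 24, 2100 → Mar 24, 2100: 28 days (February has 28).
Mar 24, 2100 → Apr 24, 2100: 31 days (March has 31).
Apr 24, 2100 → May 24, 2100: 30 days (April has 30).
May 24, 2100 → Jun 24, 2100: 31 days (May has 31).
Jun 24, 2100 → Jul 24, 2100: 30 days (June has 30).
Jul 24, 2100 → Aug 24, 2100: 31 days (July has 31).
Aug 24, 2100 → Sep 24, 2100: 31 days (August has 31).
Sep 24, 2100 → Oct 24, 2100: 30 days (September has 30).
Oct 24, 2100 → Nov 23, 2100: 30 days.
Total: 1764 days.

1764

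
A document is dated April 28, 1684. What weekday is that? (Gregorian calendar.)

Friday

Doomsday rule: the anchor day for the 1600s is Tuesday. For year 84: 84÷12 = 7 r 0, and 0÷4 = 0, so 7+0+0 = 7.
Tuesday + 7 ≡ Tuesday — that's 1684's doomsday.
In April the doomsday date is Apr 4.
Apr 28 is 24 days after Apr 4; 24 mod 7 = 3, so Tuesday + 3 = Friday.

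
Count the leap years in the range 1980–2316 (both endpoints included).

Multiples of 4 in [1980,2316]: 85.
Of those, multiples of 100: 4 (not leap unless ÷400).
Multiples of 400: 1.
Leap years = 85 − 4 + 1 = 82.

82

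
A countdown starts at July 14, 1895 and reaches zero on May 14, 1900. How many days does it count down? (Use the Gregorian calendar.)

1765

Jul 14, 1895 → Jul 14, 1896: 366 days (Feb 29, 1896 is in that span).
Jul 14, 1896 → Jul 14, 1897: 365 days.
Jul 14, 1897 → Jul 14, 1898: 365 days.
Jul 14, 1898 → Jul 14, 1899: 365 days.
Jul 14, 1899 → Aug 14, 1899: 31 days (July has 31).
Aug 14, 1899 → Sep 14, 1899: 31 days (August has 31).
Sep 14, 1899 → Oct 14, 1899: 30 days (September has 30).
Oct 14, 1899 → Nov 14, 1899: 31 days (October has 31).
Nov 14, 1899 → Dec 14, 1899: 30 days (November has 30).
Dec 14, 1899 → Jan 14, 1900: 31 days (December has 31).
Jan 14, 1900 → Feb 14, 1900: 31 days (January has 31).
Feb 14, 1900 → Mar 14, 1900: 28 days (February has 28).
Mar 14, 1900 → Apr 14, 1900: 31 days (March has 31).
Apr 14, 1900 → May 14, 1900: 30 days.
Total: 1765 days.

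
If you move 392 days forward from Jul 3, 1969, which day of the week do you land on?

Thursday

First find the weekday of Jul 3, 1969. Doomsday rule: the anchor day for the 1900s is Wednesday. For year 69: 69÷12 = 5 r 9, and 9÷4 = 2, so 5+9+2 = 16.
Wednesday + 16 ≡ Friday — that's 1969's doomsday.
In July the doomsday date is Jul 11.
Jul 3 is 8 days before Jul 11; 8 mod 7 = 1, so Friday − 1 = Thursday.
392 mod 7 = 0, so 392 days after a Thursday is Thursday + 0 = Thursday.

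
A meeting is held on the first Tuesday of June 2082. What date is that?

June 2, 2082

June 1, 2082 is a Monday.
The first Tuesday is therefore June 2 (1 days later).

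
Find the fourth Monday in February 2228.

February 25, 2228

February 1, 2228 is a Friday.
The first Monday is therefore February 4 (3 days later).
The fourth Monday is 4 + 3×7 = February 25.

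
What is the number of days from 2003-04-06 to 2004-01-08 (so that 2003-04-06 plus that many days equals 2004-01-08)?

Apr 6, 2003 → May 6, 2003: 30 days (April has 30).
May 6, 2003 → Jun 6, 2003: 31 days (May has 31).
Jun 6, 2003 → Jul 6, 2003: 30 days (June has 30).
Jul 6, 2003 → Aug 6, 2003: 31 days (July has 31).
Aug 6, 2003 → Sep 6, 2003: 31 days (August has 31).
Sep 6, 2003 → Oct 6, 2003: 30 days (September has 30).
Oct 6, 2003 → Nov 6, 2003: 31 days (October has 31).
Nov 6, 2003 → Dec 6, 2003: 30 days (November has 30).
Dec 6, 2003 → Jan 6, 2004: 31 days (December has 31).
Jan 6, 2004 → Jan 8, 2004: 2 days.
Total: 277 days.

277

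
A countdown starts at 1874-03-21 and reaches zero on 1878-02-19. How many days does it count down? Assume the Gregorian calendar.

1431

Mar 21, 1874 → Mar 21, 1875: 365 days.
Mar 21, 1875 → Mar 21, 1876: 366 days (Feb 29, 1876 is in that span).
Mar 21, 1876 → Mar 21, 1877: 365 days.
Mar 21, 1877 → Apr 21, 1877: 31 days (March has 31).
Apr 21, 1877 → May 21, 1877: 30 days (April has 30).
May 21, 1877 → Jun 21, 1877: 31 days (May has 31).
Jun 21, 1877 → Jul 21, 1877: 30 days (June has 30).
Jul 21, 1877 → Aug 21, 1877: 31 days (July has 31).
Aug 21, 1877 → Sep 21, 1877: 31 days (August has 31).
Sep 21, 1877 → Oct 21, 1877: 30 days (September has 30).
Oct 21, 1877 → Nov 21, 1877: 31 days (October has 31).
Nov 21, 1877 → Dec 21, 1877: 30 days (November has 30).
Dec 21, 1877 → Jan 21, 1878: 31 days (December has 31).
Jan 21, 1878 → Feb 19, 1878: 29 days.
Total: 1431 days.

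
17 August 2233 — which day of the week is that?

Doomsday rule: the anchor day for the 2200s is Friday. For year 33: 33÷12 = 2 r 9, and 9÷4 = 2, so 2+9+2 = 13.
Friday + 13 ≡ Thursday — that's 2233's doomsday.
In August the doomsday date is Aug 8.
Aug 17 is 9 days after Aug 8; 9 mod 7 = 2, so Thursday + 2 = Saturday.

Saturday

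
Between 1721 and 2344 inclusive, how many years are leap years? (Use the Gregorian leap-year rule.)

Multiples of 4 in [1721,2344]: 156.
Of those, multiples of 100: 6 (not leap unless ÷400).
Multiples of 400: 1.
Leap years = 156 − 6 + 1 = 151.

151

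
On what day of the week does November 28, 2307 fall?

Thursday

Doomsday rule: the anchor day for the 2300s is Wednesday. For year 07: 7÷12 = 0 r 7, and 7÷4 = 1, so 0+7+1 = 8.
Wednesday + 8 ≡ Thursday — that's 2307's doomsday.
In November the doomsday date is Nov 7.
Nov 28 is 21 days after Nov 7; 21 mod 7 = 0, so Thursday + 0 = Thursday.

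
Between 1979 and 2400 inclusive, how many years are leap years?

103

Multiples of 4 in [1979,2400]: 106.
Of those, multiples of 100: 5 (not leap unless ÷400).
Multiples of 400: 2.
Leap years = 106 − 5 + 2 = 103.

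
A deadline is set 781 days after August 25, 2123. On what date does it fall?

October 14, 2125

+366 (one year; includes Feb 29, 2124) → Aug 25, 2124 (415 left).
+365 (one year) → Aug 25, 2125 (50 left).
Aug has 31 days: +7 → Sep 1, 2125 (43 left).
Sep has 30 days: +30 → Oct 1, 2125 (13 left).
+13 → Oct 14, 2125.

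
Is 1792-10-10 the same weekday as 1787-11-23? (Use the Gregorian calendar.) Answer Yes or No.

No

From Nov 23, 1787 to Oct 10, 1792 is 1783 days.
1783 mod 7 = 5, so they are different weekdays.
(Nov 23, 1787 is a Friday; Oct 10, 1792 is a Wednesday.)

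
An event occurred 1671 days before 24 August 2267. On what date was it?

−365 (one year) → Aug 24, 2266 (1306 left).
−365 (one year) → Aug 24, 2265 (941 left).
−365 (one year) → Aug 24, 2264 (576 left).
−366 (one year; includes Feb 29, 2264) → Aug 24, 2263 (210 left).
−24 → Jul 31, 2263 (end of Jul, 31 days; 186 left).
−31 → Jun 30, 2263 (end of Jun, 30 days; 155 left).
−30 → May 31, 2263 (end of May, 31 days; 125 left).
−31 → Apr 30, 2263 (end of Apr, 30 days; 94 left).
−30 → Mar 31, 2263 (end of Mar, 31 days; 64 left).
−31 → Feb 28, 2263 (end of Feb, 28 days; 33 left).
−28 → Jan 31, 2263 (end of Jan, 31 days; 5 left).
−5 → Jan 26, 2263.

January 26, 2263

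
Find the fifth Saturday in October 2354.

October 30, 2354

October 1, 2354 is a Friday.
The first Saturday is therefore October 2 (1 days later).
The fifth Saturday is 2 + 4×7 = October 30.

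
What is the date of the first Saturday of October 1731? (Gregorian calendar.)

October 1, 1731 is a Monday.
The first Saturday is therefore October 6 (5 days later).

October 6, 1731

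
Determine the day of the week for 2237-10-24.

Doomsday rule: the anchor day for the 2200s is Friday. For year 37: 37÷12 = 3 r 1, and 1÷4 = 0, so 3+1+0 = 4.
Friday + 4 ≡ Tuesday — that's 2237's doomsday.
In October the doomsday date is Oct 10.
Oct 24 is 14 days after Oct 10; 14 mod 7 = 0, so Tuesday + 0 = Tuesday.

Tuesday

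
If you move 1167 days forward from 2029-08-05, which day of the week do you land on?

First find the weekday of Aug 5, 2029. Doomsday rule: the anchor day for the 2000s is Tuesday. For year 29: 29÷12 = 2 r 5, and 5÷4 = 1, so 2+5+1 = 8.
Tuesday + 8 ≡ Wednesday — that's 2029's doomsday.
In August the doomsday date is Aug 8.
Aug 5 is 3 days before Aug 8; 3 mod 7 = 3, so Wednesday − 3 = Sunday.
1167 mod 7 = 5, so 1167 days after a Sunday is Sunday + 5 = Friday.

Friday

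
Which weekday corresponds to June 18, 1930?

Wednesday

January 1, 1930 is a Wednesday.
Jan 1, 1930 → Feb 1, 1930: 31 days (January has 31).
Feb 1, 1930 → Mar 1, 1930: 28 days (February has 28).
Mar 1, 1930 → Apr 1, 1930: 31 days (March has 31).
Apr 1, 1930 → May 1, 1930: 30 days (April has 30).
May 1, 1930 → Jun 1, 1930: 31 days (May has 31).
Jun 1, 1930 → Jun 18, 1930: 17 days.
Total: 168 days.
168 mod 7 = 0, so Wednesday + 0 = Wednesday.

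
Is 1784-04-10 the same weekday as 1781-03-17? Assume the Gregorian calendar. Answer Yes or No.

From Mar 17, 1781 to Apr 10, 1784 is 1120 days.
1120 mod 7 = 0, so they are the same weekday.
(Mar 17, 1781 is a Saturday; Apr 10, 1784 is a Saturday.)

Yes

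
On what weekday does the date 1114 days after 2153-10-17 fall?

Thursday

First find the weekday of Oct 17, 2153. Doomsday rule: the anchor day for the 2100s is Sunday. For year 53: 53÷12 = 4 r 5, and 5÷4 = 1, so 4+5+1 = 10.
Sunday + 10 ≡ Wednesday — that's 2153's doomsday.
In October the doomsday date is Oct 10.
Oct 17 is 7 days after Oct 10; 7 mod 7 = 0, so Wednesday + 0 = Wednesday.
1114 mod 7 = 1, so 1114 days after a Wednesday is Wednesday + 1 = Thursday.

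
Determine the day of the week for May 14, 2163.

Saturday

January 1, 2163 is a Saturday.
Jan 1, 2163 → Feb 1, 2163: 31 days (January has 31).
Feb 1, 2163 → Mar 1, 2163: 28 days (February has 28).
Mar 1, 2163 → Apr 1, 2163: 31 days (March has 31).
Apr 1, 2163 → May 1, 2163: 30 days (April has 30).
May 1, 2163 → May 14, 2163: 13 days.
Total: 133 days.
133 mod 7 = 0, so Saturday + 0 = Saturday.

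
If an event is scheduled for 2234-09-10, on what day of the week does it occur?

Wednesday

January 1, 2234 is a Wednesday.
Jan 1, 2234 → Feb 1, 2234: 31 days (January has 31).
Feb 1, 2234 → Mar 1, 2234: 28 days (February has 28).
Mar 1, 2234 → Apr 1, 2234: 31 days (March has 31).
Apr 1, 2234 → May 1, 2234: 30 days (April has 30).
May 1, 2234 → Jun 1, 2234: 31 days (May has 31).
Jun 1, 2234 → Jul 1, 2234: 30 days (June has 30).
Jul 1, 2234 → Aug 1, 2234: 31 days (July has 31).
Aug 1, 2234 → Sep 1, 2234: 31 days (August has 31).
Sep 1, 2234 → Sep 10, 2234: 9 days.
Total: 252 days.
252 mod 7 = 0, so Wednesday + 0 = Wednesday.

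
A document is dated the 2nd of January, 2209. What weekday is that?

Doomsday rule: the anchor day for the 2200s is Friday. For year 09: 9÷12 = 0 r 9, and 9÷4 = 2, so 0+9+2 = 11.
Friday + 11 ≡ Tuesday — that's 2209's doomsday.
In January the doomsday date is Jan 3 (2209 is not a leap year).
Jan 2 is 1 day before Jan 3; 1 mod 7 = 1, so Tuesday − 1 = Monday.

Monday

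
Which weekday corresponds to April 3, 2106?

Saturday

January 1, 2106 is a Friday.
Jan 1, 2106 → Feb 1, 2106: 31 days (January has 31).
Feb 1, 2106 → Mar 1, 2106: 28 days (February has 28).
Mar 1, 2106 → Apr 1, 2106: 31 days (March has 31).
Apr 1, 2106 → Apr 3, 2106: 2 days.
Total: 92 days.
92 mod 7 = 1, so Friday + 1 = Saturday.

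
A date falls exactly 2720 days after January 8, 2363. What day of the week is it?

First find the weekday of Jan 8, 2363. Doomsday rule: the anchor day for the 2300s is Wednesday. For year 63: 63÷12 = 5 r 3, and 3÷4 = 0, so 5+3+0 = 8.
Wednesday + 8 ≡ Thursday — that's 2363's doomsday.
In January the doomsday date is Jan 3 (2363 is not a leap year).
Jan 8 is 5 days after Jan 3; 5 mod 7 = 5, so Thursday + 5 = Tuesday.
2720 mod 7 = 4, so 2720 days after a Tuesday is Tuesday + 4 = Saturday.

Saturday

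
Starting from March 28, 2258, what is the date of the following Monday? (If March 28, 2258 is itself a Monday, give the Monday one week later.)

March 29, 2258

Mar 28, 2258 is a Sunday.
From Sunday to the next Monday is 1 day.
Mar 28, 2258 + 1 = Mar 29, 2258.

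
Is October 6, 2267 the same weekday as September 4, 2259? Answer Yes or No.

Yes

From Sep 4, 2259 to Oct 6, 2267 is 2954 days.
2954 mod 7 = 0, so they are the same weekday.
(Sep 4, 2259 is a Sunday; Oct 6, 2267 is a Sunday.)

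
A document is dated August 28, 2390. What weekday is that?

Tuesday

Doomsday rule: the anchor day for the 2300s is Wednesday. For year 90: 90÷12 = 7 r 6, and 6÷4 = 1, so 7+6+1 = 14.
Wednesday + 14 ≡ Wednesday — that's 2390's doomsday.
In August the doomsday date is Aug 8.
Aug 28 is 20 days after Aug 8; 20 mod 7 = 6, so Wednesday + 6 = Tuesday.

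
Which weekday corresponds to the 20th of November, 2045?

Monday

Doomsday rule: the anchor day for the 2000s is Tuesday. For year 45: 45÷12 = 3 r 9, and 9÷4 = 2, so 3+9+2 = 14.
Tuesday + 14 ≡ Tuesday — that's 2045's doomsday.
In November the doomsday date is Nov 7.
Nov 20 is 13 days after Nov 7; 13 mod 7 = 6, so Tuesday + 6 = Monday.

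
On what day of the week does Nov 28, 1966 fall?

Monday

Doomsday rule: the anchor day for the 1900s is Wednesday. For year 66: 66÷12 = 5 r 6, and 6÷4 = 1, so 5+6+1 = 12.
Wednesday + 12 ≡ Monday — that's 1966's doomsday.
In November the doomsday date is Nov 7.
Nov 28 is 21 days after Nov 7; 21 mod 7 = 0, so Monday + 0 = Monday.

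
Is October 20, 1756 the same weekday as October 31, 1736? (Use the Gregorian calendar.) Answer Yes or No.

From Oct 31, 1736 to Oct 20, 1756 is 7294 days.
7294 mod 7 = 0, so they are the same weekday.
(Oct 31, 1736 is a Wednesday; Oct 20, 1756 is a Wednesday.)

Yes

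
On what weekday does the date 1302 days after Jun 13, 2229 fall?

Saturday

First find the weekday of Jun 13, 2229. Doomsday rule: the anchor day for the 2200s is Friday. For year 29: 29÷12 = 2 r 5, and 5÷4 = 1, so 2+5+1 = 8.
Friday + 8 ≡ Saturday — that's 2229's doomsday.
In June the doomsday date is Jun 6.
Jun 13 is 7 days after Jun 6; 7 mod 7 = 0, so Saturday + 0 = Saturday.
1302 mod 7 = 0, so 1302 days after a Saturday is Saturday + 0 = Saturday.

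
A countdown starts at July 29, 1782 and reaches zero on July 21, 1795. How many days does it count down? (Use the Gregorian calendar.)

Jul 29, 1782 → Jul 29, 1783: 365 days.
Jul 29, 1783 → Jul 29, 1784: 366 days (Feb 29, 1784 is in that span).
Jul 29, 1784 → Jul 29, 1785: 365 days.
Jul 29, 1785 → Jul 29, 1786: 365 days.
Jul 29, 1786 → Jul 29, 1787: 365 days.
Jul 29, 1787 → Jul 29, 1788: 366 days (Feb 29, 1788 is in that span).
Jul 29, 1788 → Jul 29, 1789: 365 days.
Jul 29, 1789 → Jul 29, 1790: 365 days.
Jul 29, 1790 → Jul 29, 1791: 365 days.
Jul 29, 1791 → Jul 29, 1792: 366 days (Feb 29, 1792 is in that span).
Jul 29, 1792 → Jul 29, 1793: 365 days.
Jul 29, 1793 → Jul 29, 1794: 365 days.
Jul 29, 1794 → Aug 29, 1794: 31 days (July has 31).
Aug 29, 1794 → Sep 29, 1794: 31 days (August has 31).
Sep 29, 1794 → Oct 29, 1794: 30 days (September has 30).
Oct 29, 1794 → Nov 29, 1794: 31 days (October has 31).
Nov 29, 1794 → Dec 29, 1794: 30 days (November has 30).
Dec 29, 1794 → Jan 29, 1795: 31 days (December has 31).
Jan 29, 1795 → Feb 28, 1795: 30 days (January has 31).
Feb 28, 1795 → Mar 28, 1795: 28 days (February has 28).
Mar 28, 1795 → Apr 28, 1795: 31 days (March has 31).
Apr 28, 1795 → May 28, 1795: 30 days (April has 30).
May 28, 1795 → Jun 28, 1795: 31 days (May has 31).
Jun 28, 1795 → Jul 21, 1795: 23 days.
Total: 4740 days.

4740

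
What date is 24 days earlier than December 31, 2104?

December 7, 2104

−24 → Dec 7, 2104.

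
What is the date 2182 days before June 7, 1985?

June 17, 1979

−365 (one year) → Jun 7, 1984 (1817 left).
−366 (one year; includes Feb 29, 1984) → Jun 7, 1983 (1451 left).
−365 (one year) → Jun 7, 1982 (1086 left).
−365 (one year) → Jun 7, 1981 (721 left).
−365 (one year) → Jun 7, 1980 (356 left).
−7 → May 31, 1980 (end of May, 31 days; 349 left).
−31 → Apr 30, 1980 (end of Apr, 30 days; 318 left).
−30 → Mar 31, 1980 (end of Mar, 31 days; 288 left).
−31 → Feb 29, 1980 (end of Feb, 29 days; 257 left).
−29 → Jan 31, 1980 (end of Jan, 31 days; 228 left).
−31 → Dec 31, 1979 (end of Dec, 31 days; 197 left).
−31 → Nov 30, 1979 (end of Nov, 30 days; 166 left).
−30 → Oct 31, 1979 (end of Oct, 31 days; 136 left).
−31 → Sep 30, 1979 (end of Sep, 30 days; 105 left).
−30 → Aug 31, 1979 (end of Aug, 31 days; 75 left).
−31 → Jul 31, 1979 (end of Jul, 31 days; 44 left).
−31 → Jun 30, 1979 (end of Jun, 30 days; 13 left).
−13 → Jun 17, 1979.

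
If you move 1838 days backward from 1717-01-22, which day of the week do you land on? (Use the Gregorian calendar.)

Monday

First find the weekday of Jan 22, 1717. Doomsday rule: the anchor day for the 1700s is Sunday. For year 17: 17÷12 = 1 r 5, and 5÷4 = 1, so 1+5+1 = 7.
Sunday + 7 ≡ Sunday — that's 1717's doomsday.
In January the doomsday date is Jan 3 (1717 is not a leap year).
Jan 22 is 19 days after Jan 3; 19 mod 7 = 5, so Sunday + 5 = Friday.
1838 mod 7 = 4, so 1838 days before a Friday is Friday − 4 = Monday.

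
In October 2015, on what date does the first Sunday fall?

October 4, 2015

October 1, 2015 is a Thursday.
The first Sunday is therefore October 4 (3 days later).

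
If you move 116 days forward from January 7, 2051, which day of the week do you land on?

Wednesday

Jan 7, 2051 is a Saturday.
116 mod 7 = 4, so 116 days after a Saturday is Saturday + 4 = Wednesday.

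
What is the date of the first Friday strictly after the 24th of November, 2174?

November 25, 2174

Nov 24, 2174 is a Thursday.
From Thursday to the next Friday is 1 day.
Nov 24, 2174 + 1 = Nov 25, 2174.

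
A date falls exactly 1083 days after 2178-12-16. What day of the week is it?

Monday

First find the weekday of Dec 16, 2178. Doomsday rule: the anchor day for the 2100s is Sunday. For year 78: 78÷12 = 6 r 6, and 6÷4 = 1, so 6+6+1 = 13.
Sunday + 13 ≡ Saturday — that's 2178's doomsday.
In December the doomsday date is Dec 12.
Dec 16 is 4 days after Dec 12; 4 mod 7 = 4, so Saturday + 4 = Wednesday.
1083 mod 7 = 5, so 1083 days after a Wednesday is Wednesday + 5 = Monday.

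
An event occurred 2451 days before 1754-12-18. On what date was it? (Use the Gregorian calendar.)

−365 (one year) → Dec 18, 1753 (2086 left).
−365 (one year) → Dec 18, 1752 (1721 left).
−366 (one year; includes Feb 29, 1752) → Dec 18, 1751 (1355 left).
−365 (one year) → Dec 18, 1750 (990 left).
−365 (one year) → Dec 18, 1749 (625 left).
−365 (one year) → Dec 18, 1748 (260 left).
−18 → Nov 30, 1748 (end of Nov, 30 days; 242 left).
−30 → Oct 31, 1748 (end of Oct, 31 days; 212 left).
−31 → Sep 30, 1748 (end of Sep, 30 days; 181 left).
−30 → Aug 31, 1748 (end of Aug, 31 days; 151 left).
−31 → Jul 31, 1748 (end of Jul, 31 days; 120 left).
−31 → Jun 30, 1748 (end of Jun, 30 days; 89 left).
−30 → May 31, 1748 (end of May, 31 days; 59 left).
−31 → Apr 30, 1748 (end of Apr, 30 days; 28 left).
−28 → Apr 2, 1748.

April 2, 1748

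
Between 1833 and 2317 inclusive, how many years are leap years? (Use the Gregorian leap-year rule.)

117

Multiples of 4 in [1833,2317]: 121.
Of those, multiples of 100: 5 (not leap unless ÷400).
Multiples of 400: 1.
Leap years = 121 − 5 + 1 = 117.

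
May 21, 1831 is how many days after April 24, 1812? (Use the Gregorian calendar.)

6966

Apr 24, 1812 → Apr 24, 1813: 365 days.
Apr 24, 1813 → Apr 24, 1814: 365 days.
Apr 24, 1814 → Apr 24, 1815: 365 days.
Apr 24, 1815 → Apr 24, 1816: 366 days (Feb 29, 1816 is in that span).
Apr 24, 1816 → Apr 24, 1817: 365 days.
Apr 24, 1817 → Apr 24, 1818: 365 days.
Apr 24, 1818 → Apr 24, 1819: 365 days.
Apr 24, 1819 → Apr 24, 1820: 366 days (Feb 29, 1820 is in that span).
Apr 24, 1820 → Apr 24, 1821: 365 days.
Apr 24, 1821 → Apr 24, 1822: 365 days.
Apr 24, 1822 → Apr 24, 1823: 365 days.
Apr 24, 1823 → Apr 24, 1824: 366 days (Feb 29, 1824 is in that span).
Apr 24, 1824 → Apr 24, 1825: 365 days.
Apr 24, 1825 → Apr 24, 1826: 365 days.
Apr 24, 1826 → Apr 24, 1827: 365 days.
Apr 24, 1827 → Apr 24, 1828: 366 days (Feb 29, 1828 is in that span).
Apr 24, 1828 → Apr 24, 1829: 365 days.
Apr 24, 1829 → Apr 24, 1830: 365 days.
Apr 24, 1830 → May 24, 1830: 30 days (April has 30).
May 24, 1830 → Jun 24, 1830: 31 days (May has 31).
Jun 24, 1830 → Jul 24, 1830: 30 days (June has 30).
Jul 24, 1830 → Aug 24, 1830: 31 days (July has 31).
Aug 24, 1830 → Sep 24, 1830: 31 days (August has 31).
Sep 24, 1830 → Oct 24, 1830: 30 days (September has 30).
Oct 24, 1830 → Nov 24, 1830: 31 days (October has 31).
Nov 24, 1830 → Dec 24, 1830: 30 days (November has 30).
Dec 24, 1830 → Jan 24, 1831: 31 days (December has 31).
Jan 24, 1831 → Feb 24, 1831: 31 days (January has 31).
Feb 24, 1831 → Mar 24, 1831: 28 days (February has 28).
Mar 24, 1831 → Apr 24, 1831: 31 days (March has 31).
Apr 24, 1831 → May 21, 1831: 27 days.
Total: 6966 days.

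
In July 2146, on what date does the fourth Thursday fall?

July 28, 2146

July 1, 2146 is a Friday.
The first Thursday is therefore July 7 (6 days later).
The fourth Thursday is 7 + 3×7 = July 28.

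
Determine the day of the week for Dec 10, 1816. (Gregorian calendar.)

Tuesday

Doomsday rule: the anchor day for the 1800s is Friday. For year 16: 16÷12 = 1 r 4, and 4÷4 = 1, so 1+4+1 = 6.
Friday + 6 ≡ Thursday — that's 1816's doomsday.
In December the doomsday date is Dec 12.
Dec 10 is 2 days before Dec 12; 2 mod 7 = 2, so Thursday − 2 = Tuesday.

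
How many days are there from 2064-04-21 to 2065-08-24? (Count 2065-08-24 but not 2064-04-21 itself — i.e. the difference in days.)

490

Apr 21, 2064 → Apr 21, 2065: 365 days.
Apr 21, 2065 → May 21, 2065: 30 days (April has 30).
May 21, 2065 → Jun 21, 2065: 31 days (May has 31).
Jun 21, 2065 → Jul 21, 2065: 30 days (June has 30).
Jul 21, 2065 → Aug 21, 2065: 31 days (July has 31).
Aug 21, 2065 → Aug 24, 2065: 3 days.
Total: 490 days.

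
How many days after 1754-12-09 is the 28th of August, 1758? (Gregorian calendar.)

1358

Dec 9, 1754 → Dec 9, 1755: 365 days.
Dec 9, 1755 → Dec 9, 1756: 366 days (Feb 29, 1756 is in that span).
Dec 9, 1756 → Dec 9, 1757: 365 days.
Dec 9, 1757 → Jan 9, 1758: 31 days (December has 31).
Jan 9, 1758 → Feb 9, 1758: 31 days (January has 31).
Feb 9, 1758 → Mar 9, 1758: 28 days (February has 28).
Mar 9, 1758 → Apr 9, 1758: 31 days (March has 31).
Apr 9, 1758 → May 9, 1758: 30 days (April has 30).
May 9, 1758 → Jun 9, 1758: 31 days (May has 31).
Jun 9, 1758 → Jul 9, 1758: 30 days (June has 30).
Jul 9, 1758 → Aug 9, 1758: 31 days (July has 31).
Aug 9, 1758 → Aug 28, 1758: 19 days.
Total: 1358 days.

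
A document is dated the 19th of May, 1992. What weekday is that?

Doomsday rule: the anchor day for the 1900s is Wednesday. For year 92: 92÷12 = 7 r 8, and 8÷4 = 2, so 7+8+2 = 17.
Wednesday + 17 ≡ Saturday — that's 1992's doomsday.
In May the doomsday date is May 9.
May 19 is 10 days after May 9; 10 mod 7 = 3, so Saturday + 3 = Tuesday.

Tuesday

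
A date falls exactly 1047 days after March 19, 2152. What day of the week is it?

Thursday

First find the weekday of Mar 19, 2152. Doomsday rule: the anchor day for the 2100s is Sunday. For year 52: 52÷12 = 4 r 4, and 4÷4 = 1, so 4+4+1 = 9.
Sunday + 9 ≡ Tuesday — that's 2152's doomsday.
In March the doomsday date is Mar 14.
Mar 19 is 5 days after Mar 14; 5 mod 7 = 5, so Tuesday + 5 = Sunday.
1047 mod 7 = 4, so 1047 days after a Sunday is Sunday + 4 = Thursday.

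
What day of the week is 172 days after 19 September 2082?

Sep 19, 2082 is a Saturday.
172 mod 7 = 4, so 172 days after a Saturday is Saturday + 4 = Wednesday.

Wednesday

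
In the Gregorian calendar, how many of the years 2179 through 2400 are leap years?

Multiples of 4 in [2179,2400]: 56.
Of those, multiples of 100: 3 (not leap unless ÷400).
Multiples of 400: 1.
Leap years = 56 − 3 + 1 = 54.

54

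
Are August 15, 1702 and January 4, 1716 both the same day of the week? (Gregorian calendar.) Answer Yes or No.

From Aug 15, 1702 to Jan 4, 1716 is 4890 days.
4890 mod 7 = 4, so they are different weekdays.
(Aug 15, 1702 is a Tuesday; Jan 4, 1716 is a Saturday.)

No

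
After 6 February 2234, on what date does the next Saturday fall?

February 8, 2234

Feb 6, 2234 is a Thursday.
From Thursday to the next Saturday is 2 days.
Feb 6, 2234 + 2 = Feb 8, 2234.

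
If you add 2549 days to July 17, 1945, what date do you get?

+365 (one year) → Jul 17, 1946 (2184 left).
+365 (one year) → Jul 17, 1947 (1819 left).
+366 (one year; includes Feb 29, 1948) → Jul 17, 1948 (1453 left).
+365 (one year) → Jul 17, 1949 (1088 left).
+365 (one year) → Jul 17, 1950 (723 left).
+365 (one year) → Jul 17, 1951 (358 left).
Jul has 31 days: +15 → Aug 1, 1951 (343 left).
Aug has 31 days: +31 → Sep 1, 1951 (312 left).
Sep has 30 days: +30 → Oct 1, 1951 (282 left).
Oct has 31 days: +31 → Nov 1, 1951 (251 left).
Nov has 30 days: +30 → Dec 1, 1951 (221 left).
Dec has 31 days: +31 → Jan 1, 1952 (190 left).
Jan has 31 days: +31 → Feb 1, 1952 (159 left).
Feb has 29 days: +29 → Mar 1, 1952 (130 left).
Mar has 31 days: +31 → Apr 1, 1952 (99 left).
Apr has 30 days: +30 → May 1, 1952 (69 left).
May has 31 days: +31 → Jun 1, 1952 (38 left).
Jun has 30 days: +30 → Jul 1, 1952 (8 left).
+8 → Jul 9, 1952.

July 9, 1952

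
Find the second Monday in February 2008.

February 1, 2008 is a Friday.
The first Monday is therefore February 4 (3 days later).
The second Monday is 4 + 1×7 = February 11.

February 11, 2008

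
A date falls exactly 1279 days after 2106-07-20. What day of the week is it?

Sunday

Jul 20, 2106 is a Tuesday.
1279 mod 7 = 5, so 1279 days after a Tuesday is Tuesday + 5 = Sunday.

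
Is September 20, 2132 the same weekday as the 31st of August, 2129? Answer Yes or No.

From Aug 31, 2129 to Sep 20, 2132 is 1116 days.
1116 mod 7 = 3, so they are different weekdays.
(Aug 31, 2129 is a Wednesday; Sep 20, 2132 is a Saturday.)

No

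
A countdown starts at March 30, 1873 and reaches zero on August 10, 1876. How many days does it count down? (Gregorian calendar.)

1229

Mar 30, 1873 → Mar 30, 1874: 365 days.
Mar 30, 1874 → Mar 30, 1875: 365 days.
Mar 30, 1875 → Mar 30, 1876: 366 days (Feb 29, 1876 is in that span).
Mar 30, 1876 → Apr 30, 1876: 31 days (March has 31).
Apr 30, 1876 → May 30, 1876: 30 days (April has 30).
May 30, 1876 → Jun 30, 1876: 31 days (May has 31).
Jun 30, 1876 → Jul 30, 1876: 30 days (June has 30).
Jul 30, 1876 → Aug 10, 1876: 11 days.
Total: 1229 days.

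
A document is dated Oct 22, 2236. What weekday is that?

Doomsday rule: the anchor day for the 2200s is Friday. For year 36: 36÷12 = 3 r 0, and 0÷4 = 0, so 3+0+0 = 3.
Friday + 3 ≡ Monday — that's 2236's doomsday.
In October the doomsday date is Oct 10.
Oct 22 is 12 days after Oct 10; 12 mod 7 = 5, so Monday + 5 = Saturday.

Saturday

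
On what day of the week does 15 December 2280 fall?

Doomsday rule: the anchor day for the 2200s is Friday. For year 80: 80÷12 = 6 r 8, and 8÷4 = 2, so 6+8+2 = 16.
Friday + 16 ≡ Sunday — that's 2280's doomsday.
In December the doomsday date is Dec 12.
Dec 15 is 3 days after Dec 12; 3 mod 7 = 3, so Sunday + 3 = Wednesday.

Wednesday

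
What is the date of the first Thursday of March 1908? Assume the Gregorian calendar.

March 5, 1908

March 1, 1908 is a Sunday.
The first Thursday is therefore March 5 (4 days later).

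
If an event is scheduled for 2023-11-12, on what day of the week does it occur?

January 1, 2023 is a Sunday.
Jan 1, 2023 → Feb 1, 2023: 31 days (January has 31).
Feb 1, 2023 → Mar 1, 2023: 28 days (February has 28).
Mar 1, 2023 → Apr 1, 2023: 31 days (March has 31).
Apr 1, 2023 → May 1, 2023: 30 days (April has 30).
May 1, 2023 → Jun 1, 2023: 31 days (May has 31).
Jun 1, 2023 → Jul 1, 2023: 30 days (June has 30).
Jul 1, 2023 → Aug 1, 2023: 31 days (July has 31).
Aug 1, 2023 → Sep 1, 2023: 31 days (August has 31).
Sep 1, 2023 → Oct 1, 2023: 30 days (September has 30).
Oct 1, 2023 → Nov 1, 2023: 31 days (October has 31).
Nov 1, 2023 → Nov 12, 2023: 11 days.
Total: 315 days.
315 mod 7 = 0, so Sunday + 0 = Sunday.

Sunday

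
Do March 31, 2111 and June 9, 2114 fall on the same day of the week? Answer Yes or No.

From Mar 31, 2111 to Jun 9, 2114 is 1166 days.
1166 mod 7 = 4, so they are different weekdays.
(Mar 31, 2111 is a Tuesday; Jun 9, 2114 is a Saturday.)

No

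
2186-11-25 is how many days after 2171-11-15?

5489

Nov 15, 2171 → Nov 15, 2172: 366 days (Feb 29, 2172 is in that span).
Nov 15, 2172 → Nov 15, 2173: 365 days.
Nov 15, 2173 → Nov 15, 2174: 365 days.
Nov 15, 2174 → Nov 15, 2175: 365 days.
Nov 15, 2175 → Nov 15, 2176: 366 days (Feb 29, 2176 is in that span).
Nov 15, 2176 → Nov 15, 2177: 365 days.
Nov 15, 2177 → Nov 15, 2178: 365 days.
Nov 15, 2178 → Nov 15, 2179: 365 days.
Nov 15, 2179 → Nov 15, 2180: 366 days (Feb 29, 2180 is in that span).
Nov 15, 2180 → Nov 15, 2181: 365 days.
Nov 15, 2181 → Nov 15, 2182: 365 days.
Nov 15, 2182 → Nov 15, 2183: 365 days.
Nov 15, 2183 → Nov 15, 2184: 366 days (Feb 29, 2184 is in that span).
Nov 15, 2184 → Nov 15, 2185: 365 days.
Nov 15, 2185 → Dec 15, 2185: 30 days (November has 30).
Dec 15, 2185 → Jan 15, 2186: 31 days (December has 31).
Jan 15, 2186 → Feb 15, 2186: 31 days (January has 31).
Feb 15, 2186 → Mar 15, 2186: 28 days (February has 28).
Mar 15, 2186 → Apr 15, 2186: 31 days (March has 31).
Apr 15, 2186 → May 15, 2186: 30 days (April has 30).
May 15, 2186 → Jun 15, 2186: 31 days (May has 31).
Jun 15, 2186 → Jul 15, 2186: 30 days (June has 30).
Jul 15, 2186 → Aug 15, 2186: 31 days (July has 31).
Aug 15, 2186 → Sep 15, 2186: 31 days (August has 31).
Sep 15, 2186 → Oct 15, 2186: 30 days (September has 30).
Oct 15, 2186 → Nov 15, 2186: 31 days (October has 31).
Nov 15, 2186 → Nov 25, 2186: 10 days.
Total: 5489 days.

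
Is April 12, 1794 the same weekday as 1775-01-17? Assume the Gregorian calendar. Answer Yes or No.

No

From Jan 17, 1775 to Apr 12, 1794 is 7025 days.
7025 mod 7 = 4, so they are different weekdays.
(Jan 17, 1775 is a Tuesday; Apr 12, 1794 is a Saturday.)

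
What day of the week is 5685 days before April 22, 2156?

Wednesday

Apr 22, 2156 is a Thursday.
5685 mod 7 = 1, so 5685 days before a Thursday is Thursday − 1 = Wednesday.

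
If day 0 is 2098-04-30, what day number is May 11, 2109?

4028

Apr 30, 2098 → Apr 30, 2099: 365 days.
Apr 30, 2099 → Apr 30, 2100: 365 days.
Apr 30, 2100 → Apr 30, 2101: 365 days.
Apr 30, 2101 → Apr 30, 2102: 365 days.
Apr 30, 2102 → Apr 30, 2103: 365 days.
Apr 30, 2103 → Apr 30, 2104: 366 days (Feb 29, 2104 is in that span).
Apr 30, 2104 → Apr 30, 2105: 365 days.
Apr 30, 2105 → Apr 30, 2106: 365 days.
Apr 30, 2106 → Apr 30, 2107: 365 days.
Apr 30, 2107 → Apr 30, 2108: 366 days (Feb 29, 2108 is in that span).
Apr 30, 2108 → May 30, 2108: 30 days (April has 30).
May 30, 2108 → Jun 30, 2108: 31 days (May has 31).
Jun 30, 2108 → Jul 30, 2108: 30 days (June has 30).
Jul 30, 2108 → Aug 30, 2108: 31 days (July has 31).
Aug 30, 2108 → Sep 30, 2108: 31 days (August has 31).
Sep 30, 2108 → Oct 30, 2108: 30 days (September has 30).
Oct 30, 2108 → Nov 30, 2108: 31 days (October has 31).
Nov 30, 2108 → Dec 30, 2108: 30 days (November has 30).
Dec 30, 2108 → Jan 30, 2109: 31 days (December has 31).
Jan 30, 2109 → Feb 28, 2109: 29 days (January has 31).
Feb 28, 2109 → Mar 28, 2109: 28 days (February has 28).
Mar 28, 2109 → Apr 28, 2109: 31 days (March has 31).
Apr 28, 2109 → May 11, 2109: 13 days.
Total: 4028 days.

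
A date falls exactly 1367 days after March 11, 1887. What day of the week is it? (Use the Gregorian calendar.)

Mar 11, 1887 is a Friday.
1367 mod 7 = 2, so 1367 days after a Friday is Friday + 2 = Sunday.

Sunday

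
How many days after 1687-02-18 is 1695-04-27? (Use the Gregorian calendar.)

2990

Feb 18, 1687 → Feb 18, 1688: 365 days.
Feb 18, 1688 → Feb 18, 1689: 366 days (Feb 29, 1688 is in that span).
Feb 18, 1689 → Feb 18, 1690: 365 days.
Feb 18, 1690 → Feb 18, 1691: 365 days.
Feb 18, 1691 → Feb 18, 1692: 365 days.
Feb 18, 1692 → Feb 18, 1693: 366 days (Feb 29, 1692 is in that span).
Feb 18, 1693 → Feb 18, 1694: 365 days.
Feb 18, 1694 → Feb 18, 1695: 365 days.
Feb 18, 1695 → Mar 18, 1695: 28 days (February has 28).
Mar 18, 1695 → Apr 18, 1695: 31 days (March has 31).
Apr 18, 1695 → Apr 27, 1695: 9 days.
Total: 2990 days.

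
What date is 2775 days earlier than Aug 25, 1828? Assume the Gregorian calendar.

−366 (one year; includes Feb 29, 1828) → Aug 25, 1827 (2409 left).
−365 (one year) → Aug 25, 1826 (2044 left).
−365 (one year) → Aug 25, 1825 (1679 left).
−365 (one year) → Aug 25, 1824 (1314 left).
−366 (one year; includes Feb 29, 1824) → Aug 25, 1823 (948 left).
−365 (one year) → Aug 25, 1822 (583 left).
−365 (one year) → Aug 25, 1821 (218 left).
−25 → Jul 31, 1821 (end of Jul, 31 days; 193 left).
−31 → Jun 30, 1821 (end of Jun, 30 days; 162 left).
−30 → May 31, 1821 (end of May, 31 days; 132 left).
−31 → Apr 30, 1821 (end of Apr, 30 days; 101 left).
−30 → Mar 31, 1821 (end of Mar, 31 days; 71 left).
−31 → Feb 28, 1821 (end of Feb, 28 days; 40 left).
−28 → Jan 31, 1821 (end of Jan, 31 days; 12 left).
−12 → Jan 19, 1821.

January 19, 1821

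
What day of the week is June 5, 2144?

Friday

Doomsday rule: the anchor day for the 2100s is Sunday. For year 44: 44÷12 = 3 r 8, and 8÷4 = 2, so 3+8+2 = 13.
Sunday + 13 ≡ Saturday — that's 2144's doomsday.
In June the doomsday date is Jun 6.
Jun 5 is 1 day before Jun 6; 1 mod 7 = 1, so Saturday − 1 = Friday.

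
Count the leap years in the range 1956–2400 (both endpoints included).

109

Multiples of 4 in [1956,2400]: 112.
Of those, multiples of 100: 5 (not leap unless ÷400).
Multiples of 400: 2.
Leap years = 112 − 5 + 2 = 109.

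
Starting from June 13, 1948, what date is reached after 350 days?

May 29, 1949

Jun has 30 days: +18 → Jul 1, 1948 (332 left).
Jul has 31 days: +31 → Aug 1, 1948 (301 left).
Aug has 31 days: +31 → Sep 1, 1948 (270 left).
Sep has 30 days: +30 → Oct 1, 1948 (240 left).
Oct has 31 days: +31 → Nov 1, 1948 (209 left).
Nov has 30 days: +30 → Dec 1, 1948 (179 left).
Dec has 31 days: +31 → Jan 1, 1949 (148 left).
Jan has 31 days: +31 → Feb 1, 1949 (117 left).
Feb has 28 days: +28 → Mar 1, 1949 (89 left).
Mar has 31 days: +31 → Apr 1, 1949 (58 left).
Apr has 30 days: +30 → May 1, 1949 (28 left).
+28 → May 29, 1949.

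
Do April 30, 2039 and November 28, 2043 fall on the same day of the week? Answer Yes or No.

From Apr 30, 2039 to Nov 28, 2043 is 1673 days.
1673 mod 7 = 0, so they are the same weekday.
(Apr 30, 2039 is a Saturday; Nov 28, 2043 is a Saturday.)

Yes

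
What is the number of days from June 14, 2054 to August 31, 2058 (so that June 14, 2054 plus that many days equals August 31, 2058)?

Jun 14, 2054 → Jun 14, 2055: 365 days.
Jun 14, 2055 → Jun 14, 2056: 366 days (Feb 29, 2056 is in that span).
Jun 14, 2056 → Jun 14, 2057: 365 days.
Jun 14, 2057 → Jun 14, 2058: 365 days.
Jun 14, 2058 → Jul 14, 2058: 30 days (June has 30).
Jul 14, 2058 → Aug 14, 2058: 31 days (July has 31).
Aug 14, 2058 → Aug 31, 2058: 17 days.
Total: 1539 days.

1539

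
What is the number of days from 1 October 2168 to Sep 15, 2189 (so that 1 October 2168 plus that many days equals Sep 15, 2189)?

Oct 1, 2168 → Oct 1, 2169: 365 days.
Oct 1, 2169 → Oct 1, 2170: 365 days.
Oct 1, 2170 → Oct 1, 2171: 365 days.
Oct 1, 2171 → Oct 1, 2172: 366 days (Feb 29, 2172 is in that span).
Oct 1, 2172 → Oct 1, 2173: 365 days.
Oct 1, 2173 → Oct 1, 2174: 365 days.
Oct 1, 2174 → Oct 1, 2175: 365 days.
Oct 1, 2175 → Oct 1, 2176: 366 days (Feb 29, 2176 is in that span).
Oct 1, 2176 → Oct 1, 2177: 365 days.
Oct 1, 2177 → Oct 1, 2178: 365 days.
Oct 1, 2178 → Oct 1, 2179: 365 days.
Oct 1, 2179 → Oct 1, 2180: 366 days (Feb 29, 2180 is in that span).
Oct 1, 2180 → Oct 1, 2181: 365 days.
Oct 1, 2181 → Oct 1, 2182: 365 days.
Oct 1, 2182 → Oct 1, 2183: 365 days.
Oct 1, 2183 → Oct 1, 2184: 366 days (Feb 29, 2184 is in that span).
Oct 1, 2184 → Oct 1, 2185: 365 days.
Oct 1, 2185 → Oct 1, 2186: 365 days.
Oct 1, 2186 → Oct 1, 2187: 365 days.
Oct 1, 2187 → Oct 1, 2188: 366 days (Feb 29, 2188 is in that span).
Oct 1, 2188 → Nov 1, 2188: 31 days (October has 31).
Nov 1, 2188 → Dec 1, 2188: 30 days (November has 30).
Dec 1, 2188 → Jan 1, 2189: 31 days (December has 31).
Jan 1, 2189 → Feb 1, 2189: 31 days (January has 31).
Feb 1, 2189 → Mar 1, 2189: 28 days (February has 28).
Mar 1, 2189 → Apr 1, 2189: 31 days (March has 31).
Apr 1, 2189 → May 1, 2189: 30 days (April has 30).
May 1, 2189 → Jun 1, 2189: 31 days (May has 31).
Jun 1, 2189 → Jul 1, 2189: 30 days (June has 30).
Jul 1, 2189 → Aug 1, 2189: 31 days (July has 31).
Aug 1, 2189 → Sep 1, 2189: 31 days (August has 31).
Sep 1, 2189 → Sep 15, 2189: 14 days.
Total: 7654 days.

7654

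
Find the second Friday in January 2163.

January 1, 2163 is a Saturday.
The first Friday is therefore January 7 (6 days later).
The second Friday is 7 + 1×7 = January 14.

January 14, 2163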